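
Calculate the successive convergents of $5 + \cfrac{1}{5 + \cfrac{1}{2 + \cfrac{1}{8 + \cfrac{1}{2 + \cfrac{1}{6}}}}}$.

Using the convergent recurrence p_i = a_i*p_{i-1} + p_{i-2}, q_i = a_i*q_{i-1} + q_{i-2} with p_{-2}=0, p_{-1}=1, q_{-2}=1, q_{-1}=0:
  i=0: a_0=5, p_0 = 5*1 + 0 = 5, q_0 = 5*0 + 1 = 1.
  i=1: a_1=5, p_1 = 5*5 + 1 = 26, q_1 = 5*1 + 0 = 5.
  i=2: a_2=2, p_2 = 2*26 + 5 = 57, q_2 = 2*5 + 1 = 11.
  i=3: a_3=8, p_3 = 8*57 + 26 = 482, q_3 = 8*11 + 5 = 93.
  i=4: a_4=2, p_4 = 2*482 + 57 = 1021, q_4 = 2*93 + 11 = 197.
  i=5: a_5=6, p_5 = 6*1021 + 482 = 6608, q_5 = 6*197 + 93 = 1275.

5/1, 26/5, 57/11, 482/93, 1021/197, 6608/1275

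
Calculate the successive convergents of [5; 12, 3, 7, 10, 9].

Using the convergent recurrence p_i = a_i*p_{i-1} + p_{i-2}, q_i = a_i*q_{i-1} + q_{i-2} with p_{-2}=0, p_{-1}=1, q_{-2}=1, q_{-1}=0:
  i=0: a_0=5, p_0 = 5*1 + 0 = 5, q_0 = 5*0 + 1 = 1.
  i=1: a_1=12, p_1 = 12*5 + 1 = 61, q_1 = 12*1 + 0 = 12.
  i=2: a_2=3, p_2 = 3*61 + 5 = 188, q_2 = 3*12 + 1 = 37.
  i=3: a_3=7, p_3 = 7*188 + 61 = 1377, q_3 = 7*37 + 12 = 271.
  i=4: a_4=10, p_4 = 10*1377 + 188 = 13958, q_4 = 10*271 + 37 = 2747.
  i=5: a_5=9, p_5 = 9*13958 + 1377 = 126999, q_5 = 9*2747 + 271 = 24994.

5/1, 61/12, 188/37, 1377/271, 13958/2747, 126999/24994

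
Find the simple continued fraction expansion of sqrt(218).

[14; (1, 3, 3, 1, 28)]

Write x_i = (sqrt(218) + m_i)/d_i with (m_0, d_0) = (0, 1). a_0 = floor(sqrt(218)) = 14, since 14^2 = 196 <= 218 < 225 = 15^2.
Iterate m_{i+1} = d_i*a_i - m_i, d_{i+1} = (218 - m_{i+1}^2)/d_i, a_{i+1} = floor((a_0 + m_{i+1})/d_{i+1}):
  m_1 = 1*14 - 0 = 14, d_1 = (218 - 14^2)/1 = 22/1 = 22, a_1 = floor((14 + 14)/22) = 1.
  m_2 = 22*1 - 14 = 8, d_2 = (218 - 8^2)/22 = 154/22 = 7, a_2 = floor((14 + 8)/7) = 3.
  m_3 = 7*3 - 8 = 13, d_3 = (218 - 13^2)/7 = 49/7 = 7, a_3 = floor((14 + 13)/7) = 3.
  m_4 = 7*3 - 13 = 8, d_4 = (218 - 8^2)/7 = 154/7 = 22, a_4 = floor((14 + 8)/22) = 1.
  m_5 = 22*1 - 8 = 14, d_5 = (218 - 14^2)/22 = 22/22 = 1, a_5 = floor((14 + 14)/1) = 28.
  m_6 = 1*28 - 14 = 14, d_6 = (218 - 14^2)/1 = 22/1 = 22: (m_6, d_6) = (m_1, d_1) = (14, 22), so from here the quotients repeat a_1, ..., a_5; the period length is 5.
Hence the expansion of sqrt(218) is a_0 = 14 followed by the repeating block 1, 3, 3, 1, 28 (period 5).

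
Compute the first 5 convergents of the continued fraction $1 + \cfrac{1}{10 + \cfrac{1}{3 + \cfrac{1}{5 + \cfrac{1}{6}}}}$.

1/1, 11/10, 34/31, 181/165, 1120/1021

Using the convergent recurrence p_i = a_i*p_{i-1} + p_{i-2}, q_i = a_i*q_{i-1} + q_{i-2} with p_{-2}=0, p_{-1}=1, q_{-2}=1, q_{-1}=0:
  i=0: a_0=1, p_0 = 1*1 + 0 = 1, q_0 = 1*0 + 1 = 1.
  i=1: a_1=10, p_1 = 10*1 + 1 = 11, q_1 = 10*1 + 0 = 10.
  i=2: a_2=3, p_2 = 3*11 + 1 = 34, q_2 = 3*10 + 1 = 31.
  i=3: a_3=5, p_3 = 5*34 + 11 = 181, q_3 = 5*31 + 10 = 165.
  i=4: a_4=6, p_4 = 6*181 + 34 = 1120, q_4 = 6*165 + 31 = 1021.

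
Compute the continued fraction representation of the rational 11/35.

Run the Euclidean algorithm on 11 and 35; the successive quotients are the partial quotients a_0, a_1, ... (each step inverts the fractional part left over by the previous one):
  11 = 0*35 + 11, so a_0 = 0.
  35 = 3*11 + 2, so a_1 = 3.
  11 = 5*2 + 1, so a_2 = 5.
  2 = 2*1 + 0, so a_3 = 2.
The remainder reaches 0 after 4 divisions, so the expansion has 4 partial quotients, read off in order.

[0; 3, 5, 2]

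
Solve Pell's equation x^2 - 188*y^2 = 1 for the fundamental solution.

(x, y) = (4607, 336)

First expand sqrt(188) as a continued fraction. With x_i = (sqrt(188) + m_i)/d_i and (m_0, d_0) = (0, 1): a_0 = floor(sqrt(188)) = 13, since 13^2 = 169 <= 188 < 196 = 14^2.
Iterate m_{i+1} = d_i*a_i - m_i, d_{i+1} = (188 - m_{i+1}^2)/d_i, a_{i+1} = floor((a_0 + m_{i+1})/d_{i+1}):
  m_1 = 1*13 - 0 = 13, d_1 = (188 - 13^2)/1 = 19/1 = 19, a_1 = floor((13 + 13)/19) = 1.
  m_2 = 19*1 - 13 = 6, d_2 = (188 - 6^2)/19 = 152/19 = 8, a_2 = floor((13 + 6)/8) = 2.
  m_3 = 8*2 - 6 = 10, d_3 = (188 - 10^2)/8 = 88/8 = 11, a_3 = floor((13 + 10)/11) = 2.
  m_4 = 11*2 - 10 = 12, d_4 = (188 - 12^2)/11 = 44/11 = 4, a_4 = floor((13 + 12)/4) = 6.
  m_5 = 4*6 - 12 = 12, d_5 = (188 - 12^2)/4 = 44/4 = 11, a_5 = floor((13 + 12)/11) = 2.
  m_6 = 11*2 - 12 = 10, d_6 = (188 - 10^2)/11 = 88/11 = 8, a_6 = floor((13 + 10)/8) = 2.
  m_7 = 8*2 - 10 = 6, d_7 = (188 - 6^2)/8 = 152/8 = 19, a_7 = floor((13 + 6)/19) = 1.
  m_8 = 19*1 - 6 = 13, d_8 = (188 - 13^2)/19 = 19/19 = 1, a_8 = floor((13 + 13)/1) = 26.
  m_9 = 1*26 - 13 = 13, d_9 = (188 - 13^2)/1 = 19/1 = 19: (m_9, d_9) = (m_1, d_1) = (13, 19), so from here the quotients repeat a_1, ..., a_8; the period length is 8.
So sqrt(188) = [13; (1, 2, 2, 6, 2, 2, 1, 26)] with period length k = 8.
k is even, so the fundamental solution of x^2 - 188y^2 = 1 is (p_{k-1}, q_{k-1}) = (p_7, q_7); compute convergents through index 7.
Convergents (p_i = a_i*p_{i-1} + p_{i-2}, q_i = a_i*q_{i-1} + q_{i-2} with p_{-2}=0, p_{-1}=1, q_{-2}=1, q_{-1}=0):
  i=0: a_0=13, p_0 = 13*1 + 0 = 13, q_0 = 13*0 + 1 = 1.
  i=1: a_1=1, p_1 = 1*13 + 1 = 14, q_1 = 1*1 + 0 = 1.
  i=2: a_2=2, p_2 = 2*14 + 13 = 41, q_2 = 2*1 + 1 = 3.
  i=3: a_3=2, p_3 = 2*41 + 14 = 96, q_3 = 2*3 + 1 = 7.
  i=4: a_4=6, p_4 = 6*96 + 41 = 617, q_4 = 6*7 + 3 = 45.
  i=5: a_5=2, p_5 = 2*617 + 96 = 1330, q_5 = 2*45 + 7 = 97.
  i=6: a_6=2, p_6 = 2*1330 + 617 = 3277, q_6 = 2*97 + 45 = 239.
  i=7: a_7=1, p_7 = 1*3277 + 1330 = 4607, q_7 = 1*239 + 97 = 336.
Check: 4607^2 - 188*336^2 = 21224449 - 21224448 = 1, so (x, y) = (4607, 336) solves the equation, and by the theorem it is the least positive solution.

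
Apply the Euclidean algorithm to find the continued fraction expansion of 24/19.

[1; 3, 1, 4]

Run the Euclidean algorithm on 24 and 19; the successive quotients are the partial quotients a_0, a_1, ... (each step inverts the fractional part left over by the previous one):
  24 = 1*19 + 5, so a_0 = 1.
  19 = 3*5 + 4, so a_1 = 3.
  5 = 1*4 + 1, so a_2 = 1.
  4 = 4*1 + 0, so a_3 = 4.
The remainder reaches 0 after 4 divisions, so the expansion has 4 partial quotients, read off in order.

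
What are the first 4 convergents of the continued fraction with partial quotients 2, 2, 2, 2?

Using the convergent recurrence p_i = a_i*p_{i-1} + p_{i-2}, q_i = a_i*q_{i-1} + q_{i-2} with p_{-2}=0, p_{-1}=1, q_{-2}=1, q_{-1}=0:
  i=0: a_0=2, p_0 = 2*1 + 0 = 2, q_0 = 2*0 + 1 = 1.
  i=1: a_1=2, p_1 = 2*2 + 1 = 5, q_1 = 2*1 + 0 = 2.
  i=2: a_2=2, p_2 = 2*5 + 2 = 12, q_2 = 2*2 + 1 = 5.
  i=3: a_3=2, p_3 = 2*12 + 5 = 29, q_3 = 2*5 + 2 = 12.

2/1, 5/2, 12/5, 29/12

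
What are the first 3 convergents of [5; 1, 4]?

5/1, 6/1, 29/5

Using the convergent recurrence p_i = a_i*p_{i-1} + p_{i-2}, q_i = a_i*q_{i-1} + q_{i-2} with p_{-2}=0, p_{-1}=1, q_{-2}=1, q_{-1}=0:
  i=0: a_0=5, p_0 = 5*1 + 0 = 5, q_0 = 5*0 + 1 = 1.
  i=1: a_1=1, p_1 = 1*5 + 1 = 6, q_1 = 1*1 + 0 = 1.
  i=2: a_2=4, p_2 = 4*6 + 5 = 29, q_2 = 4*1 + 1 = 5.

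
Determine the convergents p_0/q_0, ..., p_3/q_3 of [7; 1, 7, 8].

7/1, 8/1, 63/8, 512/65

Using the convergent recurrence p_i = a_i*p_{i-1} + p_{i-2}, q_i = a_i*q_{i-1} + q_{i-2} with p_{-2}=0, p_{-1}=1, q_{-2}=1, q_{-1}=0:
  i=0: a_0=7, p_0 = 7*1 + 0 = 7, q_0 = 7*0 + 1 = 1.
  i=1: a_1=1, p_1 = 1*7 + 1 = 8, q_1 = 1*1 + 0 = 1.
  i=2: a_2=7, p_2 = 7*8 + 7 = 63, q_2 = 7*1 + 1 = 8.
  i=3: a_3=8, p_3 = 8*63 + 8 = 512, q_3 = 8*8 + 1 = 65.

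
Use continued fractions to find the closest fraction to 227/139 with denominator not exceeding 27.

31/19

Expand x = 227/139 as a continued fraction with the Euclidean algorithm:
  227 = 1*139 + 88, so a_0 = 1.
  139 = 1*88 + 51, so a_1 = 1.
  88 = 1*51 + 37, so a_2 = 1.
  51 = 1*37 + 14, so a_3 = 1.
  37 = 2*14 + 9, so a_4 = 2.
  14 = 1*9 + 5, so a_5 = 1.
  9 = 1*5 + 4, so a_6 = 1.
  5 = 1*4 + 1, so a_7 = 1.
  4 = 4*1 + 0, so a_8 = 4.
so x = [1; 1, 1, 1, 2, 1, 1, 1, 4].
Convergents (p_i = a_i*p_{i-1} + p_{i-2}, q_i = a_i*q_{i-1} + q_{i-2} with p_{-2}=0, p_{-1}=1, q_{-2}=1, q_{-1}=0), until the denominator exceeds 27:
  i=0: a_0=1, p_0 = 1*1 + 0 = 1, q_0 = 1*0 + 1 = 1.
  i=1: a_1=1, p_1 = 1*1 + 1 = 2, q_1 = 1*1 + 0 = 1.
  i=2: a_2=1, p_2 = 1*2 + 1 = 3, q_2 = 1*1 + 1 = 2.
  i=3: a_3=1, p_3 = 1*3 + 2 = 5, q_3 = 1*2 + 1 = 3.
  i=4: a_4=2, p_4 = 2*5 + 3 = 13, q_4 = 2*3 + 2 = 8.
  i=5: a_5=1, p_5 = 1*13 + 5 = 18, q_5 = 1*8 + 3 = 11.
  i=6: a_6=1, p_6 = 1*18 + 13 = 31, q_6 = 1*11 + 8 = 19.
  i=7: a_7=1, p_7 = 1*31 + 18 = 49, q_7 = 1*19 + 11 = 30.
q_7 = 30 > 27, so the last convergent with denominator <= 27 is p_6/q_6 = 31/19.
The closest fraction with denominator <= 27 is either p_6/q_6 or the intermediate fraction (k*p_6 + p_5)/(k*q_6 + q_5) with the largest k >= 1 whose denominator stays <= 27; these approach x as k grows, and every other convergent or intermediate fraction in range is farther away.
Largest k: floor((27 - q_5)/q_6) = floor((27 - 11)/19) = 0.
Since k = 0, no intermediate fraction beyond p_6/q_6 has denominator <= 27, so the convergent 31/19 is the closest (its error is |227*19 - 31*139|/(139*19) = 4/2641).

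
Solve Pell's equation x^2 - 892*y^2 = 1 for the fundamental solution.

First expand sqrt(892) as a continued fraction. With x_i = (sqrt(892) + m_i)/d_i and (m_0, d_0) = (0, 1): a_0 = floor(sqrt(892)) = 29, since 29^2 = 841 <= 892 < 900 = 30^2.
Iterate m_{i+1} = d_i*a_i - m_i, d_{i+1} = (892 - m_{i+1}^2)/d_i, a_{i+1} = floor((a_0 + m_{i+1})/d_{i+1}):
  m_1 = 1*29 - 0 = 29, d_1 = (892 - 29^2)/1 = 51/1 = 51, a_1 = floor((29 + 29)/51) = 1.
  m_2 = 51*1 - 29 = 22, d_2 = (892 - 22^2)/51 = 408/51 = 8, a_2 = floor((29 + 22)/8) = 6.
  m_3 = 8*6 - 22 = 26, d_3 = (892 - 26^2)/8 = 216/8 = 27, a_3 = floor((29 + 26)/27) = 2.
  m_4 = 27*2 - 26 = 28, d_4 = (892 - 28^2)/27 = 108/27 = 4, a_4 = floor((29 + 28)/4) = 14.
  m_5 = 4*14 - 28 = 28, d_5 = (892 - 28^2)/4 = 108/4 = 27, a_5 = floor((29 + 28)/27) = 2.
  m_6 = 27*2 - 28 = 26, d_6 = (892 - 26^2)/27 = 216/27 = 8, a_6 = floor((29 + 26)/8) = 6.
  m_7 = 8*6 - 26 = 22, d_7 = (892 - 22^2)/8 = 408/8 = 51, a_7 = floor((29 + 22)/51) = 1.
  m_8 = 51*1 - 22 = 29, d_8 = (892 - 29^2)/51 = 51/51 = 1, a_8 = floor((29 + 29)/1) = 58.
  m_9 = 1*58 - 29 = 29, d_9 = (892 - 29^2)/1 = 51/1 = 51: (m_9, d_9) = (m_1, d_1) = (29, 51), so from here the quotients repeat a_1, ..., a_8; the period length is 8.
So sqrt(892) = [29; (1, 6, 2, 14, 2, 6, 1, 58)] with period length k = 8.
k is even, so the fundamental solution of x^2 - 892y^2 = 1 is (p_{k-1}, q_{k-1}) = (p_7, q_7); compute convergents through index 7.
Convergents (p_i = a_i*p_{i-1} + p_{i-2}, q_i = a_i*q_{i-1} + q_{i-2} with p_{-2}=0, p_{-1}=1, q_{-2}=1, q_{-1}=0):
  i=0: a_0=29, p_0 = 29*1 + 0 = 29, q_0 = 29*0 + 1 = 1.
  i=1: a_1=1, p_1 = 1*29 + 1 = 30, q_1 = 1*1 + 0 = 1.
  i=2: a_2=6, p_2 = 6*30 + 29 = 209, q_2 = 6*1 + 1 = 7.
  i=3: a_3=2, p_3 = 2*209 + 30 = 448, q_3 = 2*7 + 1 = 15.
  i=4: a_4=14, p_4 = 14*448 + 209 = 6481, q_4 = 14*15 + 7 = 217.
  i=5: a_5=2, p_5 = 2*6481 + 448 = 13410, q_5 = 2*217 + 15 = 449.
  i=6: a_6=6, p_6 = 6*13410 + 6481 = 86941, q_6 = 6*449 + 217 = 2911.
  i=7: a_7=1, p_7 = 1*86941 + 13410 = 100351, q_7 = 1*2911 + 449 = 3360.
Check: 100351^2 - 892*3360^2 = 10070323201 - 10070323200 = 1, so (x, y) = (100351, 3360) solves the equation, and by the theorem it is the least positive solution.

(x, y) = (100351, 3360)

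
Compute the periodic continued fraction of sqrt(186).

Write x_i = (sqrt(186) + m_i)/d_i with (m_0, d_0) = (0, 1). a_0 = floor(sqrt(186)) = 13, since 13^2 = 169 <= 186 < 196 = 14^2.
Iterate m_{i+1} = d_i*a_i - m_i, d_{i+1} = (186 - m_{i+1}^2)/d_i, a_{i+1} = floor((a_0 + m_{i+1})/d_{i+1}):
  m_1 = 1*13 - 0 = 13, d_1 = (186 - 13^2)/1 = 17/1 = 17, a_1 = floor((13 + 13)/17) = 1.
  m_2 = 17*1 - 13 = 4, d_2 = (186 - 4^2)/17 = 170/17 = 10, a_2 = floor((13 + 4)/10) = 1.
  m_3 = 10*1 - 4 = 6, d_3 = (186 - 6^2)/10 = 150/10 = 15, a_3 = floor((13 + 6)/15) = 1.
  m_4 = 15*1 - 6 = 9, d_4 = (186 - 9^2)/15 = 105/15 = 7, a_4 = floor((13 + 9)/7) = 3.
  m_5 = 7*3 - 9 = 12, d_5 = (186 - 12^2)/7 = 42/7 = 6, a_5 = floor((13 + 12)/6) = 4.
  m_6 = 6*4 - 12 = 12, d_6 = (186 - 12^2)/6 = 42/6 = 7, a_6 = floor((13 + 12)/7) = 3.
  m_7 = 7*3 - 12 = 9, d_7 = (186 - 9^2)/7 = 105/7 = 15, a_7 = floor((13 + 9)/15) = 1.
  m_8 = 15*1 - 9 = 6, d_8 = (186 - 6^2)/15 = 150/15 = 10, a_8 = floor((13 + 6)/10) = 1.
  m_9 = 10*1 - 6 = 4, d_9 = (186 - 4^2)/10 = 170/10 = 17, a_9 = floor((13 + 4)/17) = 1.
  m_10 = 17*1 - 4 = 13, d_10 = (186 - 13^2)/17 = 17/17 = 1, a_10 = floor((13 + 13)/1) = 26.
  m_11 = 1*26 - 13 = 13, d_11 = (186 - 13^2)/1 = 17/1 = 17: (m_11, d_11) = (m_1, d_1) = (13, 17), so from here the quotients repeat a_1, ..., a_10; the period length is 10.
Hence the expansion of sqrt(186) is a_0 = 13 followed by the repeating block 1, 1, 1, 3, 4, 3, 1, 1, 1, 26 (period 10).

[13; (1, 1, 1, 3, 4, 3, 1, 1, 1, 26)]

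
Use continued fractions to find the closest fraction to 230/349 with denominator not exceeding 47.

29/44

Expand x = 230/349 as a continued fraction with the Euclidean algorithm:
  230 = 0*349 + 230, so a_0 = 0.
  349 = 1*230 + 119, so a_1 = 1.
  230 = 1*119 + 111, so a_2 = 1.
  119 = 1*111 + 8, so a_3 = 1.
  111 = 13*8 + 7, so a_4 = 13.
  8 = 1*7 + 1, so a_5 = 1.
  7 = 7*1 + 0, so a_6 = 7.
so x = [0; 1, 1, 1, 13, 1, 7].
Convergents (p_i = a_i*p_{i-1} + p_{i-2}, q_i = a_i*q_{i-1} + q_{i-2} with p_{-2}=0, p_{-1}=1, q_{-2}=1, q_{-1}=0), until the denominator exceeds 47:
  i=0: a_0=0, p_0 = 0*1 + 0 = 0, q_0 = 0*0 + 1 = 1.
  i=1: a_1=1, p_1 = 1*0 + 1 = 1, q_1 = 1*1 + 0 = 1.
  i=2: a_2=1, p_2 = 1*1 + 0 = 1, q_2 = 1*1 + 1 = 2.
  i=3: a_3=1, p_3 = 1*1 + 1 = 2, q_3 = 1*2 + 1 = 3.
  i=4: a_4=13, p_4 = 13*2 + 1 = 27, q_4 = 13*3 + 2 = 41.
  i=5: a_5=1, p_5 = 1*27 + 2 = 29, q_5 = 1*41 + 3 = 44.
  i=6: a_6=7, p_6 = 7*29 + 27 = 230, q_6 = 7*44 + 41 = 349.
q_6 = 349 > 47, so the last convergent with denominator <= 47 is p_5/q_5 = 29/44.
The closest fraction with denominator <= 47 is either p_5/q_5 or the intermediate fraction (k*p_5 + p_4)/(k*q_5 + q_4) with the largest k >= 1 whose denominator stays <= 47; these approach x as k grows, and every other convergent or intermediate fraction in range is farther away.
Largest k: floor((47 - q_4)/q_5) = floor((47 - 41)/44) = 0.
Since k = 0, no intermediate fraction beyond p_5/q_5 has denominator <= 47, so the convergent 29/44 is the closest (its error is |230*44 - 29*349|/(349*44) = 1/15356).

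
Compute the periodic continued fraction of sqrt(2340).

Write x_i = (sqrt(2340) + m_i)/d_i with (m_0, d_0) = (0, 1). a_0 = floor(sqrt(2340)) = 48, since 48^2 = 2304 <= 2340 < 2401 = 49^2.
Iterate m_{i+1} = d_i*a_i - m_i, d_{i+1} = (2340 - m_{i+1}^2)/d_i, a_{i+1} = floor((a_0 + m_{i+1})/d_{i+1}):
  m_1 = 1*48 - 0 = 48, d_1 = (2340 - 48^2)/1 = 36/1 = 36, a_1 = floor((48 + 48)/36) = 2.
  m_2 = 36*2 - 48 = 24, d_2 = (2340 - 24^2)/36 = 1764/36 = 49, a_2 = floor((48 + 24)/49) = 1.
  m_3 = 49*1 - 24 = 25, d_3 = (2340 - 25^2)/49 = 1715/49 = 35, a_3 = floor((48 + 25)/35) = 2.
  m_4 = 35*2 - 25 = 45, d_4 = (2340 - 45^2)/35 = 315/35 = 9, a_4 = floor((48 + 45)/9) = 10.
  m_5 = 9*10 - 45 = 45, d_5 = (2340 - 45^2)/9 = 315/9 = 35, a_5 = floor((48 + 45)/35) = 2.
  m_6 = 35*2 - 45 = 25, d_6 = (2340 - 25^2)/35 = 1715/35 = 49, a_6 = floor((48 + 25)/49) = 1.
  m_7 = 49*1 - 25 = 24, d_7 = (2340 - 24^2)/49 = 1764/49 = 36, a_7 = floor((48 + 24)/36) = 2.
  m_8 = 36*2 - 24 = 48, d_8 = (2340 - 48^2)/36 = 36/36 = 1, a_8 = floor((48 + 48)/1) = 96.
  m_9 = 1*96 - 48 = 48, d_9 = (2340 - 48^2)/1 = 36/1 = 36: (m_9, d_9) = (m_1, d_1) = (48, 36), so from here the quotients repeat a_1, ..., a_8; the period length is 8.
Hence the expansion of sqrt(2340) is a_0 = 48 followed by the repeating block 2, 1, 2, 10, 2, 1, 2, 96 (period 8).

[48; (2, 1, 2, 10, 2, 1, 2, 96)]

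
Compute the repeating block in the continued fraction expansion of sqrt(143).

Write x_i = (sqrt(143) + m_i)/d_i with (m_0, d_0) = (0, 1). a_0 = floor(sqrt(143)) = 11, since 11^2 = 121 <= 143 < 144 = 12^2.
Iterate m_{i+1} = d_i*a_i - m_i, d_{i+1} = (143 - m_{i+1}^2)/d_i, a_{i+1} = floor((a_0 + m_{i+1})/d_{i+1}):
  m_1 = 1*11 - 0 = 11, d_1 = (143 - 11^2)/1 = 22/1 = 22, a_1 = floor((11 + 11)/22) = 1.
  m_2 = 22*1 - 11 = 11, d_2 = (143 - 11^2)/22 = 22/22 = 1, a_2 = floor((11 + 11)/1) = 22.
  m_3 = 1*22 - 11 = 11, d_3 = (143 - 11^2)/1 = 22/1 = 22: (m_3, d_3) = (m_1, d_1) = (11, 22), so from here the quotients repeat a_1, a_2; the period length is 2.
Hence the expansion of sqrt(143) is a_0 = 11 followed by the repeating block 1, 22 (period 2).

[11; (1, 22)]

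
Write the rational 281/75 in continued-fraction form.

[3; 1, 2, 1, 18]

Run the Euclidean algorithm on 281 and 75; the successive quotients are the partial quotients a_0, a_1, ... (each step inverts the fractional part left over by the previous one):
  281 = 3*75 + 56, so a_0 = 3.
  75 = 1*56 + 19, so a_1 = 1.
  56 = 2*19 + 18, so a_2 = 2.
  19 = 1*18 + 1, so a_3 = 1.
  18 = 18*1 + 0, so a_4 = 18.
The remainder reaches 0 after 5 divisions, so the expansion has 5 partial quotients, read off in order.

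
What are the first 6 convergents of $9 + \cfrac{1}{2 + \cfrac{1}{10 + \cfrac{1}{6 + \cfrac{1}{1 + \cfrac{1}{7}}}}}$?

Using the convergent recurrence p_i = a_i*p_{i-1} + p_{i-2}, q_i = a_i*q_{i-1} + q_{i-2} with p_{-2}=0, p_{-1}=1, q_{-2}=1, q_{-1}=0:
  i=0: a_0=9, p_0 = 9*1 + 0 = 9, q_0 = 9*0 + 1 = 1.
  i=1: a_1=2, p_1 = 2*9 + 1 = 19, q_1 = 2*1 + 0 = 2.
  i=2: a_2=10, p_2 = 10*19 + 9 = 199, q_2 = 10*2 + 1 = 21.
  i=3: a_3=6, p_3 = 6*199 + 19 = 1213, q_3 = 6*21 + 2 = 128.
  i=4: a_4=1, p_4 = 1*1213 + 199 = 1412, q_4 = 1*128 + 21 = 149.
  i=5: a_5=7, p_5 = 7*1412 + 1213 = 11097, q_5 = 7*149 + 128 = 1171.

9/1, 19/2, 199/21, 1213/128, 1412/149, 11097/1171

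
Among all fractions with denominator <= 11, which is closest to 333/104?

Expand x = 333/104 as a continued fraction with the Euclidean algorithm:
  333 = 3*104 + 21, so a_0 = 3.
  104 = 4*21 + 20, so a_1 = 4.
  21 = 1*20 + 1, so a_2 = 1.
  20 = 20*1 + 0, so a_3 = 20.
so x = [3; 4, 1, 20].
Convergents (p_i = a_i*p_{i-1} + p_{i-2}, q_i = a_i*q_{i-1} + q_{i-2} with p_{-2}=0, p_{-1}=1, q_{-2}=1, q_{-1}=0), until the denominator exceeds 11:
  i=0: a_0=3, p_0 = 3*1 + 0 = 3, q_0 = 3*0 + 1 = 1.
  i=1: a_1=4, p_1 = 4*3 + 1 = 13, q_1 = 4*1 + 0 = 4.
  i=2: a_2=1, p_2 = 1*13 + 3 = 16, q_2 = 1*4 + 1 = 5.
  i=3: a_3=20, p_3 = 20*16 + 13 = 333, q_3 = 20*5 + 4 = 104.
q_3 = 104 > 11, so the last convergent with denominator <= 11 is p_2/q_2 = 16/5.
The closest fraction with denominator <= 11 is either p_2/q_2 or the intermediate fraction (k*p_2 + p_1)/(k*q_2 + q_1) with the largest k >= 1 whose denominator stays <= 11; these approach x as k grows, and every other convergent or intermediate fraction in range is farther away.
Largest k: floor((11 - q_1)/q_2) = floor((11 - 4)/5) = 1.
That gives (1*16 + 13)/(1*5 + 4) = 29/9.
Compare the errors: |x - 16/5| = |333*5 - 16*104|/(104*5) = 1/520, and |x - 29/9| = |333*9 - 29*104|/(104*9) = 19/936.
Cross-multiplying, 1*936 = 936 < 9880 = 19*520, so 1/520 is smaller: the convergent 16/5 is closer to x than 29/9.

16/5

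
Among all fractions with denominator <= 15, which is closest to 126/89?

Expand x = 126/89 as a continued fraction with the Euclidean algorithm:
  126 = 1*89 + 37, so a_0 = 1.
  89 = 2*37 + 15, so a_1 = 2.
  37 = 2*15 + 7, so a_2 = 2.
  15 = 2*7 + 1, so a_3 = 2.
  7 = 7*1 + 0, so a_4 = 7.
so x = [1; 2, 2, 2, 7].
Convergents (p_i = a_i*p_{i-1} + p_{i-2}, q_i = a_i*q_{i-1} + q_{i-2} with p_{-2}=0, p_{-1}=1, q_{-2}=1, q_{-1}=0), until the denominator exceeds 15:
  i=0: a_0=1, p_0 = 1*1 + 0 = 1, q_0 = 1*0 + 1 = 1.
  i=1: a_1=2, p_1 = 2*1 + 1 = 3, q_1 = 2*1 + 0 = 2.
  i=2: a_2=2, p_2 = 2*3 + 1 = 7, q_2 = 2*2 + 1 = 5.
  i=3: a_3=2, p_3 = 2*7 + 3 = 17, q_3 = 2*5 + 2 = 12.
  i=4: a_4=7, p_4 = 7*17 + 7 = 126, q_4 = 7*12 + 5 = 89.
q_4 = 89 > 15, so the last convergent with denominator <= 15 is p_3/q_3 = 17/12.
The closest fraction with denominator <= 15 is either p_3/q_3 or the intermediate fraction (k*p_3 + p_2)/(k*q_3 + q_2) with the largest k >= 1 whose denominator stays <= 15; these approach x as k grows, and every other convergent or intermediate fraction in range is farther away.
Largest k: floor((15 - q_2)/q_3) = floor((15 - 5)/12) = 0.
Since k = 0, no intermediate fraction beyond p_3/q_3 has denominator <= 15, so the convergent 17/12 is the closest (its error is |126*12 - 17*89|/(89*12) = 1/1068).

17/12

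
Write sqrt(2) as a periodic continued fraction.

Write x_i = (sqrt(2) + m_i)/d_i with (m_0, d_0) = (0, 1). a_0 = floor(sqrt(2)) = 1, since 1^2 = 1 <= 2 < 4 = 2^2.
Iterate m_{i+1} = d_i*a_i - m_i, d_{i+1} = (2 - m_{i+1}^2)/d_i, a_{i+1} = floor((a_0 + m_{i+1})/d_{i+1}):
  m_1 = 1*1 - 0 = 1, d_1 = (2 - 1^2)/1 = 1/1 = 1, a_1 = floor((1 + 1)/1) = 2.
  m_2 = 1*2 - 1 = 1, d_2 = (2 - 1^2)/1 = 1/1 = 1: (m_2, d_2) = (m_1, d_1) = (1, 1), so from here the quotient a_1 repeats; the period length is 1.
Hence the expansion of sqrt(2) is a_0 = 1 followed by the repeating block 2 (period 1).

[1; (2)]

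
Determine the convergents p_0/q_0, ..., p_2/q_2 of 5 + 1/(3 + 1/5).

5/1, 16/3, 85/16

Using the convergent recurrence p_i = a_i*p_{i-1} + p_{i-2}, q_i = a_i*q_{i-1} + q_{i-2} with p_{-2}=0, p_{-1}=1, q_{-2}=1, q_{-1}=0:
  i=0: a_0=5, p_0 = 5*1 + 0 = 5, q_0 = 5*0 + 1 = 1.
  i=1: a_1=3, p_1 = 3*5 + 1 = 16, q_1 = 3*1 + 0 = 3.
  i=2: a_2=5, p_2 = 5*16 + 5 = 85, q_2 = 5*3 + 1 = 16.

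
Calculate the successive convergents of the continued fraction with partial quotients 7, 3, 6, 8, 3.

Using the convergent recurrence p_i = a_i*p_{i-1} + p_{i-2}, q_i = a_i*q_{i-1} + q_{i-2} with p_{-2}=0, p_{-1}=1, q_{-2}=1, q_{-1}=0:
  i=0: a_0=7, p_0 = 7*1 + 0 = 7, q_0 = 7*0 + 1 = 1.
  i=1: a_1=3, p_1 = 3*7 + 1 = 22, q_1 = 3*1 + 0 = 3.
  i=2: a_2=6, p_2 = 6*22 + 7 = 139, q_2 = 6*3 + 1 = 19.
  i=3: a_3=8, p_3 = 8*139 + 22 = 1134, q_3 = 8*19 + 3 = 155.
  i=4: a_4=3, p_4 = 3*1134 + 139 = 3541, q_4 = 3*155 + 19 = 484.

7/1, 22/3, 139/19, 1134/155, 3541/484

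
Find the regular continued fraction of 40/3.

[13; 3]

Run the Euclidean algorithm on 40 and 3; the successive quotients are the partial quotients a_0, a_1, ... (each step inverts the fractional part left over by the previous one):
  40 = 13*3 + 1, so a_0 = 13.
  3 = 3*1 + 0, so a_1 = 3.
The remainder reaches 0 after 2 divisions, so the expansion has 2 partial quotients, read off in order.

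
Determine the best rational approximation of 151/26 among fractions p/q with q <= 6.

29/5

Expand x = 151/26 as a continued fraction with the Euclidean algorithm:
  151 = 5*26 + 21, so a_0 = 5.
  26 = 1*21 + 5, so a_1 = 1.
  21 = 4*5 + 1, so a_2 = 4.
  5 = 5*1 + 0, so a_3 = 5.
so x = [5; 1, 4, 5].
Convergents (p_i = a_i*p_{i-1} + p_{i-2}, q_i = a_i*q_{i-1} + q_{i-2} with p_{-2}=0, p_{-1}=1, q_{-2}=1, q_{-1}=0), until the denominator exceeds 6:
  i=0: a_0=5, p_0 = 5*1 + 0 = 5, q_0 = 5*0 + 1 = 1.
  i=1: a_1=1, p_1 = 1*5 + 1 = 6, q_1 = 1*1 + 0 = 1.
  i=2: a_2=4, p_2 = 4*6 + 5 = 29, q_2 = 4*1 + 1 = 5.
  i=3: a_3=5, p_3 = 5*29 + 6 = 151, q_3 = 5*5 + 1 = 26.
q_3 = 26 > 6, so the last convergent with denominator <= 6 is p_2/q_2 = 29/5.
The closest fraction with denominator <= 6 is either p_2/q_2 or the intermediate fraction (k*p_2 + p_1)/(k*q_2 + q_1) with the largest k >= 1 whose denominator stays <= 6; these approach x as k grows, and every other convergent or intermediate fraction in range is farther away.
Largest k: floor((6 - q_1)/q_2) = floor((6 - 1)/5) = 1.
That gives (1*29 + 6)/(1*5 + 1) = 35/6.
Compare the errors: |x - 29/5| = |151*5 - 29*26|/(26*5) = 1/130, and |x - 35/6| = |151*6 - 35*26|/(26*6) = 4/156.
Cross-multiplying, 1*156 = 156 < 520 = 4*130, so 1/130 is smaller: the convergent 29/5 is closer to x than 35/6.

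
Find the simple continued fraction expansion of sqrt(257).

Write x_i = (sqrt(257) + m_i)/d_i with (m_0, d_0) = (0, 1). a_0 = floor(sqrt(257)) = 16, since 16^2 = 256 <= 257 < 289 = 17^2.
Iterate m_{i+1} = d_i*a_i - m_i, d_{i+1} = (257 - m_{i+1}^2)/d_i, a_{i+1} = floor((a_0 + m_{i+1})/d_{i+1}):
  m_1 = 1*16 - 0 = 16, d_1 = (257 - 16^2)/1 = 1/1 = 1, a_1 = floor((16 + 16)/1) = 32.
  m_2 = 1*32 - 16 = 16, d_2 = (257 - 16^2)/1 = 1/1 = 1: (m_2, d_2) = (m_1, d_1) = (16, 1), so from here the quotient a_1 repeats; the period length is 1.
Hence the expansion of sqrt(257) is a_0 = 16 followed by the repeating block 32 (period 1).

[16; (32)]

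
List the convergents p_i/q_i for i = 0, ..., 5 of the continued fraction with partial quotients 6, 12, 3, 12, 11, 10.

6/1, 73/12, 225/37, 2773/456, 30728/5053, 310053/50986

Using the convergent recurrence p_i = a_i*p_{i-1} + p_{i-2}, q_i = a_i*q_{i-1} + q_{i-2} with p_{-2}=0, p_{-1}=1, q_{-2}=1, q_{-1}=0:
  i=0: a_0=6, p_0 = 6*1 + 0 = 6, q_0 = 6*0 + 1 = 1.
  i=1: a_1=12, p_1 = 12*6 + 1 = 73, q_1 = 12*1 + 0 = 12.
  i=2: a_2=3, p_2 = 3*73 + 6 = 225, q_2 = 3*12 + 1 = 37.
  i=3: a_3=12, p_3 = 12*225 + 73 = 2773, q_3 = 12*37 + 12 = 456.
  i=4: a_4=11, p_4 = 11*2773 + 225 = 30728, q_4 = 11*456 + 37 = 5053.
  i=5: a_5=10, p_5 = 10*30728 + 2773 = 310053, q_5 = 10*5053 + 456 = 50986.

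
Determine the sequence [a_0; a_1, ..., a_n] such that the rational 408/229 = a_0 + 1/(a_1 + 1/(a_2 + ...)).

Run the Euclidean algorithm on 408 and 229; the successive quotients are the partial quotients a_0, a_1, ... (each step inverts the fractional part left over by the previous one):
  408 = 1*229 + 179, so a_0 = 1.
  229 = 1*179 + 50, so a_1 = 1.
  179 = 3*50 + 29, so a_2 = 3.
  50 = 1*29 + 21, so a_3 = 1.
  29 = 1*21 + 8, so a_4 = 1.
  21 = 2*8 + 5, so a_5 = 2.
  8 = 1*5 + 3, so a_6 = 1.
  5 = 1*3 + 2, so a_7 = 1.
  3 = 1*2 + 1, so a_8 = 1.
  2 = 2*1 + 0, so a_9 = 2.
The remainder reaches 0 after 10 divisions, so the expansion has 10 partial quotients, read off in order.

[1; 1, 3, 1, 1, 2, 1, 1, 1, 2]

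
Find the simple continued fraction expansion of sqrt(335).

[18; (3, 3, 3, 36)]

Write x_i = (sqrt(335) + m_i)/d_i with (m_0, d_0) = (0, 1). a_0 = floor(sqrt(335)) = 18, since 18^2 = 324 <= 335 < 361 = 19^2.
Iterate m_{i+1} = d_i*a_i - m_i, d_{i+1} = (335 - m_{i+1}^2)/d_i, a_{i+1} = floor((a_0 + m_{i+1})/d_{i+1}):
  m_1 = 1*18 - 0 = 18, d_1 = (335 - 18^2)/1 = 11/1 = 11, a_1 = floor((18 + 18)/11) = 3.
  m_2 = 11*3 - 18 = 15, d_2 = (335 - 15^2)/11 = 110/11 = 10, a_2 = floor((18 + 15)/10) = 3.
  m_3 = 10*3 - 15 = 15, d_3 = (335 - 15^2)/10 = 110/10 = 11, a_3 = floor((18 + 15)/11) = 3.
  m_4 = 11*3 - 15 = 18, d_4 = (335 - 18^2)/11 = 11/11 = 1, a_4 = floor((18 + 18)/1) = 36.
  m_5 = 1*36 - 18 = 18, d_5 = (335 - 18^2)/1 = 11/1 = 11: (m_5, d_5) = (m_1, d_1) = (18, 11), so from here the quotients repeat a_1, ..., a_4; the period length is 4.
Hence the expansion of sqrt(335) is a_0 = 18 followed by the repeating block 3, 3, 3, 36 (period 4).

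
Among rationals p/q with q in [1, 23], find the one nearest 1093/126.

191/22

Expand x = 1093/126 as a continued fraction with the Euclidean algorithm:
  1093 = 8*126 + 85, so a_0 = 8.
  126 = 1*85 + 41, so a_1 = 1.
  85 = 2*41 + 3, so a_2 = 2.
  41 = 13*3 + 2, so a_3 = 13.
  3 = 1*2 + 1, so a_4 = 1.
  2 = 2*1 + 0, so a_5 = 2.
so x = [8; 1, 2, 13, 1, 2].
Convergents (p_i = a_i*p_{i-1} + p_{i-2}, q_i = a_i*q_{i-1} + q_{i-2} with p_{-2}=0, p_{-1}=1, q_{-2}=1, q_{-1}=0), until the denominator exceeds 23:
  i=0: a_0=8, p_0 = 8*1 + 0 = 8, q_0 = 8*0 + 1 = 1.
  i=1: a_1=1, p_1 = 1*8 + 1 = 9, q_1 = 1*1 + 0 = 1.
  i=2: a_2=2, p_2 = 2*9 + 8 = 26, q_2 = 2*1 + 1 = 3.
  i=3: a_3=13, p_3 = 13*26 + 9 = 347, q_3 = 13*3 + 1 = 40.
q_3 = 40 > 23, so the last convergent with denominator <= 23 is p_2/q_2 = 26/3.
The closest fraction with denominator <= 23 is either p_2/q_2 or the intermediate fraction (k*p_2 + p_1)/(k*q_2 + q_1) with the largest k >= 1 whose denominator stays <= 23; these approach x as k grows, and every other convergent or intermediate fraction in range is farther away.
Largest k: floor((23 - q_1)/q_2) = floor((23 - 1)/3) = 7.
That gives (7*26 + 9)/(7*3 + 1) = 191/22.
Compare the errors: |x - 26/3| = |1093*3 - 26*126|/(126*3) = 3/378, and |x - 191/22| = |1093*22 - 191*126|/(126*22) = 20/2772.
Cross-multiplying, 20*378 = 7560 < 8316 = 3*2772, so 20/2772 is smaller: the intermediate fraction 191/22 is closer to x than 26/3.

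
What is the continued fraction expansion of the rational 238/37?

[6; 2, 3, 5]

Run the Euclidean algorithm on 238 and 37; the successive quotients are the partial quotients a_0, a_1, ... (each step inverts the fractional part left over by the previous one):
  238 = 6*37 + 16, so a_0 = 6.
  37 = 2*16 + 5, so a_1 = 2.
  16 = 3*5 + 1, so a_2 = 3.
  5 = 5*1 + 0, so a_3 = 5.
The remainder reaches 0 after 4 divisions, so the expansion has 4 partial quotients, read off in order.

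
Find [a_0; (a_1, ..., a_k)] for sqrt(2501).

Write x_i = (sqrt(2501) + m_i)/d_i with (m_0, d_0) = (0, 1). a_0 = floor(sqrt(2501)) = 50, since 50^2 = 2500 <= 2501 < 2601 = 51^2.
Iterate m_{i+1} = d_i*a_i - m_i, d_{i+1} = (2501 - m_{i+1}^2)/d_i, a_{i+1} = floor((a_0 + m_{i+1})/d_{i+1}):
  m_1 = 1*50 - 0 = 50, d_1 = (2501 - 50^2)/1 = 1/1 = 1, a_1 = floor((50 + 50)/1) = 100.
  m_2 = 1*100 - 50 = 50, d_2 = (2501 - 50^2)/1 = 1/1 = 1: (m_2, d_2) = (m_1, d_1) = (50, 1), so from here the quotient a_1 repeats; the period length is 1.
Hence the expansion of sqrt(2501) is a_0 = 50 followed by the repeating block 100 (period 1).

[50; (100)]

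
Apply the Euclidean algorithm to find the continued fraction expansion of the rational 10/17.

[0; 1, 1, 2, 3]

Run the Euclidean algorithm on 10 and 17; the successive quotients are the partial quotients a_0, a_1, ... (each step inverts the fractional part left over by the previous one):
  10 = 0*17 + 10, so a_0 = 0.
  17 = 1*10 + 7, so a_1 = 1.
  10 = 1*7 + 3, so a_2 = 1.
  7 = 2*3 + 1, so a_3 = 2.
  3 = 3*1 + 0, so a_4 = 3.
The remainder reaches 0 after 5 divisions, so the expansion has 5 partial quotients, read off in order.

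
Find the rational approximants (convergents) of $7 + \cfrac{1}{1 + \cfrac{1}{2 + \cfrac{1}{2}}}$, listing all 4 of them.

7/1, 8/1, 23/3, 54/7

Using the convergent recurrence p_i = a_i*p_{i-1} + p_{i-2}, q_i = a_i*q_{i-1} + q_{i-2} with p_{-2}=0, p_{-1}=1, q_{-2}=1, q_{-1}=0:
  i=0: a_0=7, p_0 = 7*1 + 0 = 7, q_0 = 7*0 + 1 = 1.
  i=1: a_1=1, p_1 = 1*7 + 1 = 8, q_1 = 1*1 + 0 = 1.
  i=2: a_2=2, p_2 = 2*8 + 7 = 23, q_2 = 2*1 + 1 = 3.
  i=3: a_3=2, p_3 = 2*23 + 8 = 54, q_3 = 2*3 + 1 = 7.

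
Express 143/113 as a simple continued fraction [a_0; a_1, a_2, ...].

Run the Euclidean algorithm on 143 and 113; the successive quotients are the partial quotients a_0, a_1, ... (each step inverts the fractional part left over by the previous one):
  143 = 1*113 + 30, so a_0 = 1.
  113 = 3*30 + 23, so a_1 = 3.
  30 = 1*23 + 7, so a_2 = 1.
  23 = 3*7 + 2, so a_3 = 3.
  7 = 3*2 + 1, so a_4 = 3.
  2 = 2*1 + 0, so a_5 = 2.
The remainder reaches 0 after 6 divisions, so the expansion has 6 partial quotients, read off in order.

[1; 3, 1, 3, 3, 2]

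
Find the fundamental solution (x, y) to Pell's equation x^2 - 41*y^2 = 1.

(x, y) = (2049, 320)

First expand sqrt(41) as a continued fraction. With x_i = (sqrt(41) + m_i)/d_i and (m_0, d_0) = (0, 1): a_0 = floor(sqrt(41)) = 6, since 6^2 = 36 <= 41 < 49 = 7^2.
Iterate m_{i+1} = d_i*a_i - m_i, d_{i+1} = (41 - m_{i+1}^2)/d_i, a_{i+1} = floor((a_0 + m_{i+1})/d_{i+1}):
  m_1 = 1*6 - 0 = 6, d_1 = (41 - 6^2)/1 = 5/1 = 5, a_1 = floor((6 + 6)/5) = 2.
  m_2 = 5*2 - 6 = 4, d_2 = (41 - 4^2)/5 = 25/5 = 5, a_2 = floor((6 + 4)/5) = 2.
  m_3 = 5*2 - 4 = 6, d_3 = (41 - 6^2)/5 = 5/5 = 1, a_3 = floor((6 + 6)/1) = 12.
  m_4 = 1*12 - 6 = 6, d_4 = (41 - 6^2)/1 = 5/1 = 5: (m_4, d_4) = (m_1, d_1) = (6, 5), so from here the quotients repeat a_1, ..., a_3; the period length is 3.
So sqrt(41) = [6; (2, 2, 12)] with period length k = 3.
k is odd, so (p_{k-1}, q_{k-1}) only solves x^2 - 41y^2 = -1 and the fundamental solution of x^2 - 41y^2 = 1 is (p_{2k-1}, q_{2k-1}) = (p_5, q_5); compute convergents through index 5, running through the period twice.
Convergents (p_i = a_i*p_{i-1} + p_{i-2}, q_i = a_i*q_{i-1} + q_{i-2} with p_{-2}=0, p_{-1}=1, q_{-2}=1, q_{-1}=0):
  i=0: a_0=6, p_0 = 6*1 + 0 = 6, q_0 = 6*0 + 1 = 1.
  i=1: a_1=2, p_1 = 2*6 + 1 = 13, q_1 = 2*1 + 0 = 2.
  i=2: a_2=2, p_2 = 2*13 + 6 = 32, q_2 = 2*2 + 1 = 5.
  i=3: a_3=12, p_3 = 12*32 + 13 = 397, q_3 = 12*5 + 2 = 62.
  i=4: a_4=2, p_4 = 2*397 + 32 = 826, q_4 = 2*62 + 5 = 129.
  i=5: a_5=2, p_5 = 2*826 + 397 = 2049, q_5 = 2*129 + 62 = 320.
Indeed p_2^2 - 41*q_2^2 = 1024 - 1025 = -1, not +1.
Check: 2049^2 - 41*320^2 = 4198401 - 4198400 = 1, so (x, y) = (2049, 320) solves the equation, and by the theorem it is the least positive solution.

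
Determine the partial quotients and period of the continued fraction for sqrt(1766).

Write x_i = (sqrt(1766) + m_i)/d_i with (m_0, d_0) = (0, 1). a_0 = floor(sqrt(1766)) = 42, since 42^2 = 1764 <= 1766 < 1849 = 43^2.
Iterate m_{i+1} = d_i*a_i - m_i, d_{i+1} = (1766 - m_{i+1}^2)/d_i, a_{i+1} = floor((a_0 + m_{i+1})/d_{i+1}):
  m_1 = 1*42 - 0 = 42, d_1 = (1766 - 42^2)/1 = 2/1 = 2, a_1 = floor((42 + 42)/2) = 42.
  m_2 = 2*42 - 42 = 42, d_2 = (1766 - 42^2)/2 = 2/2 = 1, a_2 = floor((42 + 42)/1) = 84.
  m_3 = 1*84 - 42 = 42, d_3 = (1766 - 42^2)/1 = 2/1 = 2: (m_3, d_3) = (m_1, d_1) = (42, 2), so from here the quotients repeat a_1, a_2; the period length is 2.
Hence the expansion of sqrt(1766) is a_0 = 42 followed by the repeating block 42, 84 (period 2).

[42; (42, 84)]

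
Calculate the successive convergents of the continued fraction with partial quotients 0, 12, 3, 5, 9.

Using the convergent recurrence p_i = a_i*p_{i-1} + p_{i-2}, q_i = a_i*q_{i-1} + q_{i-2} with p_{-2}=0, p_{-1}=1, q_{-2}=1, q_{-1}=0:
  i=0: a_0=0, p_0 = 0*1 + 0 = 0, q_0 = 0*0 + 1 = 1.
  i=1: a_1=12, p_1 = 12*0 + 1 = 1, q_1 = 12*1 + 0 = 12.
  i=2: a_2=3, p_2 = 3*1 + 0 = 3, q_2 = 3*12 + 1 = 37.
  i=3: a_3=5, p_3 = 5*3 + 1 = 16, q_3 = 5*37 + 12 = 197.
  i=4: a_4=9, p_4 = 9*16 + 3 = 147, q_4 = 9*197 + 37 = 1810.

0/1, 1/12, 3/37, 16/197, 147/1810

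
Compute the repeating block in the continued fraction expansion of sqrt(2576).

Write x_i = (sqrt(2576) + m_i)/d_i with (m_0, d_0) = (0, 1). a_0 = floor(sqrt(2576)) = 50, since 50^2 = 2500 <= 2576 < 2601 = 51^2.
Iterate m_{i+1} = d_i*a_i - m_i, d_{i+1} = (2576 - m_{i+1}^2)/d_i, a_{i+1} = floor((a_0 + m_{i+1})/d_{i+1}):
  m_1 = 1*50 - 0 = 50, d_1 = (2576 - 50^2)/1 = 76/1 = 76, a_1 = floor((50 + 50)/76) = 1.
  m_2 = 76*1 - 50 = 26, d_2 = (2576 - 26^2)/76 = 1900/76 = 25, a_2 = floor((50 + 26)/25) = 3.
  m_3 = 25*3 - 26 = 49, d_3 = (2576 - 49^2)/25 = 175/25 = 7, a_3 = floor((50 + 49)/7) = 14.
  m_4 = 7*14 - 49 = 49, d_4 = (2576 - 49^2)/7 = 175/7 = 25, a_4 = floor((50 + 49)/25) = 3.
  m_5 = 25*3 - 49 = 26, d_5 = (2576 - 26^2)/25 = 1900/25 = 76, a_5 = floor((50 + 26)/76) = 1.
  m_6 = 76*1 - 26 = 50, d_6 = (2576 - 50^2)/76 = 76/76 = 1, a_6 = floor((50 + 50)/1) = 100.
  m_7 = 1*100 - 50 = 50, d_7 = (2576 - 50^2)/1 = 76/1 = 76: (m_7, d_7) = (m_1, d_1) = (50, 76), so from here the quotients repeat a_1, ..., a_6; the period length is 6.
Hence the expansion of sqrt(2576) is a_0 = 50 followed by the repeating block 1, 3, 14, 3, 1, 100 (period 6).

[50; (1, 3, 14, 3, 1, 100)]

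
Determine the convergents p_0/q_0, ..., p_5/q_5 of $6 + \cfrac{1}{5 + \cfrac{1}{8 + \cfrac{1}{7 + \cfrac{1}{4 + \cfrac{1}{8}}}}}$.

6/1, 31/5, 254/41, 1809/292, 7490/1209, 61729/9964

Using the convergent recurrence p_i = a_i*p_{i-1} + p_{i-2}, q_i = a_i*q_{i-1} + q_{i-2} with p_{-2}=0, p_{-1}=1, q_{-2}=1, q_{-1}=0:
  i=0: a_0=6, p_0 = 6*1 + 0 = 6, q_0 = 6*0 + 1 = 1.
  i=1: a_1=5, p_1 = 5*6 + 1 = 31, q_1 = 5*1 + 0 = 5.
  i=2: a_2=8, p_2 = 8*31 + 6 = 254, q_2 = 8*5 + 1 = 41.
  i=3: a_3=7, p_3 = 7*254 + 31 = 1809, q_3 = 7*41 + 5 = 292.
  i=4: a_4=4, p_4 = 4*1809 + 254 = 7490, q_4 = 4*292 + 41 = 1209.
  i=5: a_5=8, p_5 = 8*7490 + 1809 = 61729, q_5 = 8*1209 + 292 = 9964.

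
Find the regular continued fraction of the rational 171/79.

Run the Euclidean algorithm on 171 and 79; the successive quotients are the partial quotients a_0, a_1, ... (each step inverts the fractional part left over by the previous one):
  171 = 2*79 + 13, so a_0 = 2.
  79 = 6*13 + 1, so a_1 = 6.
  13 = 13*1 + 0, so a_2 = 13.
The remainder reaches 0 after 3 divisions, so the expansion has 3 partial quotients, read off in order.

[2; 6, 13]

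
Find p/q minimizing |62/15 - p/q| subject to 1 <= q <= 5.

Expand x = 62/15 as a continued fraction with the Euclidean algorithm:
  62 = 4*15 + 2, so a_0 = 4.
  15 = 7*2 + 1, so a_1 = 7.
  2 = 2*1 + 0, so a_2 = 2.
so x = [4; 7, 2].
Convergents (p_i = a_i*p_{i-1} + p_{i-2}, q_i = a_i*q_{i-1} + q_{i-2} with p_{-2}=0, p_{-1}=1, q_{-2}=1, q_{-1}=0), until the denominator exceeds 5:
  i=0: a_0=4, p_0 = 4*1 + 0 = 4, q_0 = 4*0 + 1 = 1.
  i=1: a_1=7, p_1 = 7*4 + 1 = 29, q_1 = 7*1 + 0 = 7.
q_1 = 7 > 5, so the last convergent with denominator <= 5 is p_0/q_0 = 4/1.
The closest fraction with denominator <= 5 is either p_0/q_0 or the intermediate fraction (k*p_0 + p_{-1})/(k*q_0 + q_{-1}) with the largest k >= 1 whose denominator stays <= 5; these approach x as k grows, and every other convergent or intermediate fraction in range is farther away.
Largest k: floor((5 - q_{-1})/q_0) = floor((5 - 0)/1) = 5 (using the seeds p_{-1} = 1, q_{-1} = 0).
That gives (5*4 + 1)/(5*1 + 0) = 21/5.
Compare the errors: |x - 4/1| = |62*1 - 4*15|/(15*1) = 2/15, and |x - 21/5| = |62*5 - 21*15|/(15*5) = 5/75.
Cross-multiplying, 5*15 = 75 < 150 = 2*75, so 5/75 is smaller: the intermediate fraction 21/5 is closer to x than 4/1.

21/5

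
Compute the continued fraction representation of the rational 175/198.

Run the Euclidean algorithm on 175 and 198; the successive quotients are the partial quotients a_0, a_1, ... (each step inverts the fractional part left over by the previous one):
  175 = 0*198 + 175, so a_0 = 0.
  198 = 1*175 + 23, so a_1 = 1.
  175 = 7*23 + 14, so a_2 = 7.
  23 = 1*14 + 9, so a_3 = 1.
  14 = 1*9 + 5, so a_4 = 1.
  9 = 1*5 + 4, so a_5 = 1.
  5 = 1*4 + 1, so a_6 = 1.
  4 = 4*1 + 0, so a_7 = 4.
The remainder reaches 0 after 8 divisions, so the expansion has 8 partial quotients, read off in order.

[0; 1, 7, 1, 1, 1, 1, 4]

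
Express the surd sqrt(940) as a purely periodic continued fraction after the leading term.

[30; (1, 1, 1, 14, 1, 1, 1, 60)]

Write x_i = (sqrt(940) + m_i)/d_i with (m_0, d_0) = (0, 1). a_0 = floor(sqrt(940)) = 30, since 30^2 = 900 <= 940 < 961 = 31^2.
Iterate m_{i+1} = d_i*a_i - m_i, d_{i+1} = (940 - m_{i+1}^2)/d_i, a_{i+1} = floor((a_0 + m_{i+1})/d_{i+1}):
  m_1 = 1*30 - 0 = 30, d_1 = (940 - 30^2)/1 = 40/1 = 40, a_1 = floor((30 + 30)/40) = 1.
  m_2 = 40*1 - 30 = 10, d_2 = (940 - 10^2)/40 = 840/40 = 21, a_2 = floor((30 + 10)/21) = 1.
  m_3 = 21*1 - 10 = 11, d_3 = (940 - 11^2)/21 = 819/21 = 39, a_3 = floor((30 + 11)/39) = 1.
  m_4 = 39*1 - 11 = 28, d_4 = (940 - 28^2)/39 = 156/39 = 4, a_4 = floor((30 + 28)/4) = 14.
  m_5 = 4*14 - 28 = 28, d_5 = (940 - 28^2)/4 = 156/4 = 39, a_5 = floor((30 + 28)/39) = 1.
  m_6 = 39*1 - 28 = 11, d_6 = (940 - 11^2)/39 = 819/39 = 21, a_6 = floor((30 + 11)/21) = 1.
  m_7 = 21*1 - 11 = 10, d_7 = (940 - 10^2)/21 = 840/21 = 40, a_7 = floor((30 + 10)/40) = 1.
  m_8 = 40*1 - 10 = 30, d_8 = (940 - 30^2)/40 = 40/40 = 1, a_8 = floor((30 + 30)/1) = 60.
  m_9 = 1*60 - 30 = 30, d_9 = (940 - 30^2)/1 = 40/1 = 40: (m_9, d_9) = (m_1, d_1) = (30, 40), so from here the quotients repeat a_1, ..., a_8; the period length is 8.
Hence the expansion of sqrt(940) is a_0 = 30 followed by the repeating block 1, 1, 1, 14, 1, 1, 1, 60 (period 8).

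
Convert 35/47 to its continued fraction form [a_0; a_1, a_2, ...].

[0; 1, 2, 1, 11]

Run the Euclidean algorithm on 35 and 47; the successive quotients are the partial quotients a_0, a_1, ... (each step inverts the fractional part left over by the previous one):
  35 = 0*47 + 35, so a_0 = 0.
  47 = 1*35 + 12, so a_1 = 1.
  35 = 2*12 + 11, so a_2 = 2.
  12 = 1*11 + 1, so a_3 = 1.
  11 = 11*1 + 0, so a_4 = 11.
The remainder reaches 0 after 5 divisions, so the expansion has 5 partial quotients, read off in order.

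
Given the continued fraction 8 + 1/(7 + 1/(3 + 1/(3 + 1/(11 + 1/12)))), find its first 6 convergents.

Using the convergent recurrence p_i = a_i*p_{i-1} + p_{i-2}, q_i = a_i*q_{i-1} + q_{i-2} with p_{-2}=0, p_{-1}=1, q_{-2}=1, q_{-1}=0:
  i=0: a_0=8, p_0 = 8*1 + 0 = 8, q_0 = 8*0 + 1 = 1.
  i=1: a_1=7, p_1 = 7*8 + 1 = 57, q_1 = 7*1 + 0 = 7.
  i=2: a_2=3, p_2 = 3*57 + 8 = 179, q_2 = 3*7 + 1 = 22.
  i=3: a_3=3, p_3 = 3*179 + 57 = 594, q_3 = 3*22 + 7 = 73.
  i=4: a_4=11, p_4 = 11*594 + 179 = 6713, q_4 = 11*73 + 22 = 825.
  i=5: a_5=12, p_5 = 12*6713 + 594 = 81150, q_5 = 12*825 + 73 = 9973.

8/1, 57/7, 179/22, 594/73, 6713/825, 81150/9973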